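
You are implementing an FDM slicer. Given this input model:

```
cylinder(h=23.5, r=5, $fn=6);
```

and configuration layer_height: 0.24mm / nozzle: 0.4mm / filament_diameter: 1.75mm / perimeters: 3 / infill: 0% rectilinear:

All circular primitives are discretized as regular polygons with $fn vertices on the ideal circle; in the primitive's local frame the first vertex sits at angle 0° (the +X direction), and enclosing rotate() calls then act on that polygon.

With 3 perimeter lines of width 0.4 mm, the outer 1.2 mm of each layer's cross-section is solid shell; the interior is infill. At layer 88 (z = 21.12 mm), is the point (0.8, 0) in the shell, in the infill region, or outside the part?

At z = 21.12 mm: the r=5 cylinder contributes a regular 6-gon of circumradius 5. Overall, the cross-section is a single solid region. The nearest boundary edge runs (5.00, 0.00)→(2.50, 4.33); distance from the point to it = 3.64 mm. The point is inside the cross-section and 3.64 mm from the nearest boundary — more than the 1.2 mm shell width (3 × 0.4), so it's in the infill interior.

infill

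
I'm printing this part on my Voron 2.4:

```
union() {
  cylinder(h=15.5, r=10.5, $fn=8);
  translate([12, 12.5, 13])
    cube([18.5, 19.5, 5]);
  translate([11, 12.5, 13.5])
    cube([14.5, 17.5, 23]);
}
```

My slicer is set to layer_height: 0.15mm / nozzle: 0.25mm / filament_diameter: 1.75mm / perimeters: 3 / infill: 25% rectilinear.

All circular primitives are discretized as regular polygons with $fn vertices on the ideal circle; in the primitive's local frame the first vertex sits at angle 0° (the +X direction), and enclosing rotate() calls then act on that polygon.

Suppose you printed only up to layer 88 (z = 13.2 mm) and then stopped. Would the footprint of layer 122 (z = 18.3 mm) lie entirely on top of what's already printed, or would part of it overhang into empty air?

part overhangs

Compare the two slices. At z = 13.2: the cylinder: section is a regular 8-gon, circumradius r=10.5 (area = (8/2)·10.500²·sin(360°/8) = 311.83 mm²); the cube at (12, 12.5) (footprint 18.5×19.5) is included at this height (area 360.75 mm²); the cube at (11, 12.5) is absent (z outside [13.5, 36.5]); Taking the union: the 2 present regions are separate (no shared area or edge), so areas and boundary lengths simply add and each stays a separate island — area = 672.58 mm². At z = 18.3: the cylinder is not intersected at this z (z outside [0, 15.5]); the cube at (12, 12.5) does not reach this height (z outside [13, 18]); the 14.5×17.5 cube at (11, 12.5) contributes its full rectangle (area 253.75 mm²); Merging all regions: only the 14.5×17.5 cube at (11, 12.5) is present, so the union is just that shape — area = 253.75 mm². Checking containment: at z = 18.3 the cross-section extends beyond the z = 13.2 cross-section by about 17.50 mm².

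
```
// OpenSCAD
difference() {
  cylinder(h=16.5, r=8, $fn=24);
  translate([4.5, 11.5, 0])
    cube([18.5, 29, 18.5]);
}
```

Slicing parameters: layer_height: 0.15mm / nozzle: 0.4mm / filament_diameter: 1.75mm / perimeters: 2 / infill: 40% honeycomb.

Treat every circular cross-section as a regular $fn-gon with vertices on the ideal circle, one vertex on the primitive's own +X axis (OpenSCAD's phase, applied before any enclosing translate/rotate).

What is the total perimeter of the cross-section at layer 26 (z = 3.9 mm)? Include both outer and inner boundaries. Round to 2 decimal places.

50.12 mm

At z = 3.9 mm: the r=8 cylinder contributes a regular 24-gon of circumradius 8 (perimeter = 2·24·8.000·sin(180°/24) = 50.12 mm); the cube at (4.5, 11.5) is present — its section is the full 18.5×29 rectangle (perimeter 95.00 mm); Subtracting the remaining from the first: starting from the r=8 cylinder, the 18.5×29 cube at (4.5, 11.5) misses the remaining region (no effect) — boundary = 50.12 mm. Overall, the cross-section is a single solid region. Total boundary length (outer) = 50.12 mm.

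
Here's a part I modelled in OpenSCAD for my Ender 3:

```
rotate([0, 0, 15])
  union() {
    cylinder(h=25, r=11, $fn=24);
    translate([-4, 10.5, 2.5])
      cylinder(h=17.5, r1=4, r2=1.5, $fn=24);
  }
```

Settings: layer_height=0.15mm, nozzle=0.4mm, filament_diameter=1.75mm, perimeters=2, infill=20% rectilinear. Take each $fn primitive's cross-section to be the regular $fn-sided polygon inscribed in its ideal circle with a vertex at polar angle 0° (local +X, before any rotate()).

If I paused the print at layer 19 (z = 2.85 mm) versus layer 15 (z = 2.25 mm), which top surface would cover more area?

Layer 19 (z = 2.85): the r=11 cylinder gives a regular 24-gon of circumradius 11 (constant along its height) (area = (24/2)·11.000²·sin(360°/24) = 375.81 mm²); the cone at (-4, 10.5) (r1=4→r2=1.5) has section circumradius 3.950 here — a regular 24-gon (area = (24/2)·3.950²·sin(360°/24) = 48.46 mm²); Taking the union: the regions partially overlap — summed areas 424.26 mm² minus the doubly-counted overlap 20.06 mm² gives 404.20 mm² — area = 404.20 mm²; (whole slice rotated 15° about Z — lengths, areas and connectivity unchanged). So its area = 404.20 mm². Layer 15 (z = 2.25): the r=11 cylinder gives a regular 24-gon of circumradius 11 (constant along its height) (area = (24/2)·11.000²·sin(360°/24) = 375.81 mm²); the cone at (-4, 10.5) is not intersected at this z (z outside [2.5, 20]); Combining (union): only the r=11 cylinder is present, so the union is just that shape — area = 375.81 mm²; (whole slice rotated 15° about Z — lengths, areas and connectivity unchanged). So its area = 375.81 mm². Layer 19 is larger (404.20 vs 375.81 mm²).

layer 19 (z = 2.85 mm)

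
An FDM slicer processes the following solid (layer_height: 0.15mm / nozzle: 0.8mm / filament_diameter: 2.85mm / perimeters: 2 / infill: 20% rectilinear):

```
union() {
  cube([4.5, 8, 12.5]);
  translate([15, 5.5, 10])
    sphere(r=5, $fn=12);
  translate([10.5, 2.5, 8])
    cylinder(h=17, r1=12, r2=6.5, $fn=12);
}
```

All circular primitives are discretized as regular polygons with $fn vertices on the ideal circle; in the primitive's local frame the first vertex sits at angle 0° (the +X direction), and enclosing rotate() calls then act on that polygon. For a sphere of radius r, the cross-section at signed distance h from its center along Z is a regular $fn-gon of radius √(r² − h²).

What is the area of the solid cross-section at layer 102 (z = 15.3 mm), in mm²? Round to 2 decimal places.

278.69 mm²

At z = 15.3 mm: the cube is absent (z outside [0, 12.5]); the sphere at (15, 5.5) does not reach this height (|z−center|=5.300 > r=5); the cone at (10.5, 2.5): at t=0.429 of its height the radius interpolates to r₁+(r₂−r₁)t = 9.638, giving a regular 12-gon of that circumradius (area = (12/2)·9.638²·sin(360°/12) = 278.69 mm²); Merging all regions: only the cone at (10.5, 2.5) is present, so the union is just that shape — area = 278.69 mm². Overall, the cross-section is a single solid region. Net area = 278.69 mm².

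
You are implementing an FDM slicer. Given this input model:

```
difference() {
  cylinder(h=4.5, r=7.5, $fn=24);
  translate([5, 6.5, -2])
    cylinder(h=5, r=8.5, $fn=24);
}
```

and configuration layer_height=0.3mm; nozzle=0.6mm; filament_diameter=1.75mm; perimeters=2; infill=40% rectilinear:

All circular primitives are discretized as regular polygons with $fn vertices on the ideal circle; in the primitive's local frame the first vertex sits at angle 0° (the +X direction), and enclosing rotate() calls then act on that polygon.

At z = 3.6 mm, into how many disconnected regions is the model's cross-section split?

1

At z = 3.6 mm: the cylinder: section is a regular 24-gon, circumradius r=7.5; the cylinder at (5, 6.5) is absent (z outside [-2, 3]); Taking the first minus the rest: none of the subtracted shapes is present at this height, so the r=7.5 cylinder is unchanged — 1 connected region. The result has 1 disconnected region.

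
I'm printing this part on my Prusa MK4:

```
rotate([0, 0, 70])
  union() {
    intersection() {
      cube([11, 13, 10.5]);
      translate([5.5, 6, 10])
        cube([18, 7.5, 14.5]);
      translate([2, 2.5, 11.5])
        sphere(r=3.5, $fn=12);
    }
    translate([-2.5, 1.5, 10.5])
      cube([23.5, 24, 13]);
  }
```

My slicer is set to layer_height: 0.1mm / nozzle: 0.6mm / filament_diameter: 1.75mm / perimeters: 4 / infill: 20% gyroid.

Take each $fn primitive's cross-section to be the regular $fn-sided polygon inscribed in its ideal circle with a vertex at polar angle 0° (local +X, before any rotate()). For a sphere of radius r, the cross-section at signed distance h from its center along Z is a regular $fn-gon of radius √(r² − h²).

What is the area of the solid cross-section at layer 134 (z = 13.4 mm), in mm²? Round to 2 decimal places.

At z = 13.4 mm: the cube is not intersected at this z (z outside [0, 10.5]); the 18×7.5 cube at (5.5, 6) contributes its full rectangle (area 135.00 mm²); the r=3.5 sphere at (2, 2.5) contributes a regular 12-gon of circumradius √(3.5²−1.9²) = 2.939 (area = (12/2)·2.939²·sin(360°/12) = 25.92 mm²); Taking the intersection: at least one operand is absent at this height, so nothing remains; the cube at (-2.5, 1.5) is present — its section is the full 23.5×24 rectangle (area 564.00 mm²); Taking the union: only the 23.5×24 cube at (-2.5, 1.5) is present, so the union is just that shape — area = 564.00 mm²; (rotated 70° about Z; rotation is an isometry so areas/perimeters/island counts are preserved). Overall, the cross-section is a single solid region. Net area = 564.00 mm².

564.00 mm²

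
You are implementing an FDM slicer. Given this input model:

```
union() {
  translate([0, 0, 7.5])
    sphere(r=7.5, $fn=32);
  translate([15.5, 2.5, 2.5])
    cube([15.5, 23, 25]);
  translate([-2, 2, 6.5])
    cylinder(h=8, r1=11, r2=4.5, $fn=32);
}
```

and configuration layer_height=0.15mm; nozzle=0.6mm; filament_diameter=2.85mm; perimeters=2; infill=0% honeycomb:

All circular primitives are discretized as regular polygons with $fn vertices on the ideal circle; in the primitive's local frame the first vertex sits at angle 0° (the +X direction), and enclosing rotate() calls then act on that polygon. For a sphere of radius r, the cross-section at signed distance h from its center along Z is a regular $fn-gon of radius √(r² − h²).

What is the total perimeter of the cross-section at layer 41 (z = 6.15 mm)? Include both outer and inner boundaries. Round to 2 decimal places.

123.28 mm

At z = 6.15 mm: the r=7.5 sphere slices to a regular 32-gon of circumradius 7.377 (√(r²−h²) with h=1.35 from center) (perimeter = 2·32·7.377·sin(180°/32) = 46.28 mm); the 15.5×23 cube at (15.5, 2.5) contributes its full rectangle (perimeter 77.00 mm); the cone at (-2, 2) does not reach this height (z outside [6.5, 14.5]); Merging all regions: the 2 present regions are separate (no shared area or edge), so areas and boundary lengths simply add and each stays a separate island — boundary = 123.28 mm. Overall, the cross-section has 2 separate islands. Total boundary length (outer) = 123.28 mm.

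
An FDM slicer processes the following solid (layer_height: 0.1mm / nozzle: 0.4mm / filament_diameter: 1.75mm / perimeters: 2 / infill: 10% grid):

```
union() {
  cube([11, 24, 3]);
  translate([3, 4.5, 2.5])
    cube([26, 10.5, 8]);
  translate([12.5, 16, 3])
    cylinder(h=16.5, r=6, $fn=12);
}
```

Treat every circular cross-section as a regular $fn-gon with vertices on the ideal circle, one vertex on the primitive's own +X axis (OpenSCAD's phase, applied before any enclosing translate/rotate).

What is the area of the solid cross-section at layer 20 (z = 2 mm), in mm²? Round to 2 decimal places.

At z = 2 mm: the cube is present — its section is the full 11×24 rectangle (area 264.00 mm²); the cube at (3, 4.5) does not reach this height (z outside [2.5, 10.5]); the cylinder at (12.5, 16) does not reach this height (z outside [3, 19.5]); Merging all regions: only the 11×24 cube is present, so the union is just that shape — area = 264.00 mm². Overall, the cross-section is a single solid region. Net area = 264.00 mm².

264.00 mm²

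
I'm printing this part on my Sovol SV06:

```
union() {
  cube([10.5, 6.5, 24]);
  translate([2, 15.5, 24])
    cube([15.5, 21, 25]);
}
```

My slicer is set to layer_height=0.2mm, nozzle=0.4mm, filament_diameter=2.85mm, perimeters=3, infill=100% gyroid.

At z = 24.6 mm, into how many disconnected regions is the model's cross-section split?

1

At z = 24.6 mm: the cube is not intersected at this z (z outside [0, 24]); the 15.5×21 cube at (2, 15.5) contributes its full rectangle; Taking the union: only the 15.5×21 cube at (2, 15.5) is present, so the union is just that shape — 1 connected region. The result has 1 disconnected region.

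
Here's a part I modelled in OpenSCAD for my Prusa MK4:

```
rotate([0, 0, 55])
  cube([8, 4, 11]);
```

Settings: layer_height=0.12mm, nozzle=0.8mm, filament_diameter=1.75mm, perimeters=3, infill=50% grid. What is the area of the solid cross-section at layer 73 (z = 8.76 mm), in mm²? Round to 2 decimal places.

At z = 8.76 mm: the cube is present — its section is the full 8×4 rectangle (area 32.00 mm²); (rotated 55° about Z; rotation is an isometry so areas/perimeters/island counts are preserved). Overall, the cross-section is a single solid region. Net area = 32.00 mm².

32.00 mm²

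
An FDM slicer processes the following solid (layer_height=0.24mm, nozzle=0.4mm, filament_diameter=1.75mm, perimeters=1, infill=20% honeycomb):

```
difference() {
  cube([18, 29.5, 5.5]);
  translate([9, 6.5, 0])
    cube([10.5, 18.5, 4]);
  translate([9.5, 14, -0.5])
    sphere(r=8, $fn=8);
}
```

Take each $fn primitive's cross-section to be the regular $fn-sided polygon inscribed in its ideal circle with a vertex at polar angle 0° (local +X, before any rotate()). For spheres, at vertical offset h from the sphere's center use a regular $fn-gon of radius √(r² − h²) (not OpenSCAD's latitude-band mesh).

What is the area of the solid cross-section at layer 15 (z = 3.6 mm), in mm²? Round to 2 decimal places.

At z = 3.6 mm: the cube is present — its section is the full 18×29.5 rectangle (area 531.00 mm²); the cube at (9, 6.5) is present — its section is the full 10.5×18.5 rectangle (area 194.25 mm²); the sphere at (9.5, 14): section is a regular 8-gon, circumradius = √(r²−h²) = √(8²−4.1²) = 6.869 (area = (8/2)·6.869²·sin(360°/8) = 133.47 mm²); After the difference (first − rest): starting from the 18×29.5 cube (531.00 mm²), the 10.5×18.5 cube at (9, 6.5) partially overlaps it — only the 166.50 mm² overlap (of its 194.25 mm²) is removed, clipping the outline; the r=8 sphere at (9.5, 14) partially overlaps it — only the 59.97 mm² overlap (of its 133.47 mm²) is removed, clipping the outline — area = 304.53 mm². Overall, the cross-section is a single solid region. Net area = 304.53 mm².

304.53 mm²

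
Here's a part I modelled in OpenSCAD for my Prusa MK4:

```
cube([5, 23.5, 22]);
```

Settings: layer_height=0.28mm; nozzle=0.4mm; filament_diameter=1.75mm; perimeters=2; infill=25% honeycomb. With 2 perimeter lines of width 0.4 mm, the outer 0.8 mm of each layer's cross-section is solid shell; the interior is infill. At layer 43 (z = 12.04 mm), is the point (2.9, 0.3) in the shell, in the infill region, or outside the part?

shell

At z = 12.04 mm: the 5×23.5 cube contributes its full rectangle. Overall, the cross-section is a single solid region. The nearest boundary edge runs (0.00, 0.00)→(5.00, 0.00); distance from the point to it = 0.30 mm. The point is inside the cross-section, 0.30 mm from the nearest boundary — within the 0.8 mm shell band (2 × 0.4).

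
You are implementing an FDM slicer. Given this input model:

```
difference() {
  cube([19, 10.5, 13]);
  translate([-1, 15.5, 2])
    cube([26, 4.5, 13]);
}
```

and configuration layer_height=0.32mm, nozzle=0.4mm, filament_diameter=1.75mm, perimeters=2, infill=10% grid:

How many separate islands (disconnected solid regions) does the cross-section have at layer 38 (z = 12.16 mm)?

1

At z = 12.16 mm: the 19×10.5 cube contributes its full rectangle; the cube at (-1, 15.5) is present — its section is the full 26×4.5 rectangle; Subtracting the remaining from the first: starting from the 19×10.5 cube, the 26×4.5 cube at (-1, 15.5) misses the remaining region (no effect) — 1 connected region. Overall, the cross-section is a single solid region. Island count = 1.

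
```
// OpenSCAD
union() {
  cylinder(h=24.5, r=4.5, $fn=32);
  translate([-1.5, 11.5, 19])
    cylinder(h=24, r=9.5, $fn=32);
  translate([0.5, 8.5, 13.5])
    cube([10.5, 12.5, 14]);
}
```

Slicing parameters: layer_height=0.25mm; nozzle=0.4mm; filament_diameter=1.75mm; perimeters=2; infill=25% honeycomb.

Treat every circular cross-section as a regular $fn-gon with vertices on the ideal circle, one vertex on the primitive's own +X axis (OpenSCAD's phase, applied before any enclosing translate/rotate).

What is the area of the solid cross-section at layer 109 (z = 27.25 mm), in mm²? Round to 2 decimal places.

339.41 mm²

At z = 27.25 mm: the cylinder does not reach this height (z outside [0, 24.5]); the cylinder at (-1.5, 11.5): section is a regular 32-gon, circumradius r=9.5 (area = (32/2)·9.500²·sin(360°/32) = 281.71 mm²); the cube at (0.5, 8.5) (footprint 10.5×12.5) is included at this height (area 131.25 mm²); Merging all regions: the regions partially overlap — summed areas 412.96 mm² minus the doubly-counted overlap 73.55 mm² gives 339.41 mm² — area = 339.41 mm². Overall, the cross-section is a single solid region. Net area = 339.41 mm².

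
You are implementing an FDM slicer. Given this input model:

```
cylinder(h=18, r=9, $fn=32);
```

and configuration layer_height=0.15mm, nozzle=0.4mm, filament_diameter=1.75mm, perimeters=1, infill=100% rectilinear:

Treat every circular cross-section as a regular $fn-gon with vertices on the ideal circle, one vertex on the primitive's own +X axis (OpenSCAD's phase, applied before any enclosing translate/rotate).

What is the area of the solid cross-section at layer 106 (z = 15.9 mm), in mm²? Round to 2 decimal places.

252.84 mm²

At z = 15.9 mm: the cylinder: section is a regular 32-gon, circumradius r=9 (area = (32/2)·9.000²·sin(360°/32) = 252.84 mm²). Overall, the cross-section is a single solid region. Net area = 252.84 mm².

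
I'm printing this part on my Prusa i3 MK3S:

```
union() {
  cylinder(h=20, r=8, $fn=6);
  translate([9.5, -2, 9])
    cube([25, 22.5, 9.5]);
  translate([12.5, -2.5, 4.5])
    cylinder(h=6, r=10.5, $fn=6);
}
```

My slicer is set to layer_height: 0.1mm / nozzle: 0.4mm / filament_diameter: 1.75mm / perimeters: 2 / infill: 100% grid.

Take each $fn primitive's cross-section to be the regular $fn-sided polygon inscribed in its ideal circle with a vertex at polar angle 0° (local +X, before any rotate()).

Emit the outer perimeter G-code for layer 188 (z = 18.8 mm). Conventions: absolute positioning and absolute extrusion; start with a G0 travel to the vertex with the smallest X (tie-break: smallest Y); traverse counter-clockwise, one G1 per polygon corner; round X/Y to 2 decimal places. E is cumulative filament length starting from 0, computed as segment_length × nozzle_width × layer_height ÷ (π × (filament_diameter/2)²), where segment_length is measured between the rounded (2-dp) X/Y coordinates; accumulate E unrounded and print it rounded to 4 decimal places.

At z = 18.8 mm: the r=8 cylinder gives a regular 6-gon of circumradius 8 (constant along its height); the cube at (9.5, -2) does not reach this height (z outside [9, 18.5]); the cylinder at (12.5, -2.5) is not intersected at this z (z outside [4.5, 10.5]); Taking the union: only the r=8 cylinder is present, so the union is just that shape — 1 connected region. The outline is a single polygon with 6 vertices. Extrusion per mm of travel: 0.4 × 0.1 / (π × 0.875²) = 0.016630. Accumulating E over each segment gives final E = 0.7983.

G0 X-8.00 Y0.00 Z18.80
G1 X-4.00 Y-6.93 E0.1331
G1 X4.00 Y-6.93 E0.2661
G1 X8.00 Y0.00 E0.3992
G1 X4.00 Y6.93 E0.5322
G1 X-4.00 Y6.93 E0.6653
G1 X-8.00 Y0.00 E0.7983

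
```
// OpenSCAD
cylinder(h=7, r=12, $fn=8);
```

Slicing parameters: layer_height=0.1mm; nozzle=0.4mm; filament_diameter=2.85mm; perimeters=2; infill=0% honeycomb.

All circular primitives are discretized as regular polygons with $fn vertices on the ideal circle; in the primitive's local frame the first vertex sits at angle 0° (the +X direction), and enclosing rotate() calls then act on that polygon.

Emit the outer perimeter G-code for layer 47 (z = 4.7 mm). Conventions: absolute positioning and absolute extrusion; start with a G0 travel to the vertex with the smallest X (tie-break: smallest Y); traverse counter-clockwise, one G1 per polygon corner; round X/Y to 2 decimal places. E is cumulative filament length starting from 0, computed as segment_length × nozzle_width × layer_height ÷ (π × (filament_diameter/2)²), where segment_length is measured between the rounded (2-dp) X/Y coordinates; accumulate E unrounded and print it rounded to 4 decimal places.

G0 X-12.00 Y0.00 Z4.70
G1 X-8.49 Y-8.49 E0.0576
G1 X0.00 Y-12.00 E0.1152
G1 X8.49 Y-8.49 E0.1728
G1 X12.00 Y0.00 E0.2304
G1 X8.49 Y8.49 E0.2880
G1 X0.00 Y12.00 E0.3456
G1 X-8.49 Y8.49 E0.4032
G1 X-12.00 Y0.00 E0.4608

At z = 4.7 mm: the cylinder: section is a regular 8-gon, circumradius r=12. The outline is a single polygon with 8 vertices. Extrusion per mm of travel: 0.4 × 0.1 / (π × 1.425²) = 0.006270. Accumulating E over each segment gives final E = 0.4608.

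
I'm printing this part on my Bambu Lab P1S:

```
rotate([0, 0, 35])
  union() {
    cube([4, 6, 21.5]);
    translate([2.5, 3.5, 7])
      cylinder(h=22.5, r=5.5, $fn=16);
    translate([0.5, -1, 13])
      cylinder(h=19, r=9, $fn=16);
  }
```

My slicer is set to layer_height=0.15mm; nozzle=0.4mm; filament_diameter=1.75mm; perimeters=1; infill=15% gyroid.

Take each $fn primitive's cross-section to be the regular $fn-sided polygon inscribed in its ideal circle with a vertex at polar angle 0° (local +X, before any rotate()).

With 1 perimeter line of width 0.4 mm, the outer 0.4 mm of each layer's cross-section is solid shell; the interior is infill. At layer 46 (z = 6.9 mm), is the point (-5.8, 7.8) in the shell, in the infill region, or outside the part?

outside

At z = 6.9 mm: the 4×6 cube contributes its full rectangle; the cylinder at (2.5, 3.5) is absent (z outside [7, 29.5]); the cylinder at (0.5, -1) is not intersected at this z (z outside [13, 32]); Taking the union: only the 4×6 cube is present, so the union is just that shape — 1 connected region; (whole slice rotated 35° about Z — lengths, areas and connectivity unchanged). Overall, the cross-section is a single solid region. Undo the 35° rotation: the query point maps to (-0.277, 9.716) in the un-rotated model frame. The nearest boundary edge runs (4.00, 6.00)→(0.00, 6.00); distance from the point to it = 3.73 mm. The point is not inside any of the regions above, so it lies outside the cross-section (3.73 mm from the nearest boundary).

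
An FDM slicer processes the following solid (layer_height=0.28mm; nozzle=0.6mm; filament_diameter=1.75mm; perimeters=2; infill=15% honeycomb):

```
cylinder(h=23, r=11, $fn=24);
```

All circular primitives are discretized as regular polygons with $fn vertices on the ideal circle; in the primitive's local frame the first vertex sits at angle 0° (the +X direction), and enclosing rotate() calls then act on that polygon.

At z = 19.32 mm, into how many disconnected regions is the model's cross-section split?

At z = 19.32 mm: the r=11 cylinder gives a regular 24-gon of circumradius 11 (constant along its height). The result has 1 disconnected region.

1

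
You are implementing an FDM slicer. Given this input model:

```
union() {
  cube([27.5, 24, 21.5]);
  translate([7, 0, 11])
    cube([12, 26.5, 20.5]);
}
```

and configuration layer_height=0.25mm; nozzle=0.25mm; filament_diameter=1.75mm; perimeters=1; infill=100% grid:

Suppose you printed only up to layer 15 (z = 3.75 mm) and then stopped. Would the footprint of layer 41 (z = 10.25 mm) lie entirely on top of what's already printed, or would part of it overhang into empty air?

entirely on top

Compare the two slices. At z = 3.75: the cube is present — its section is the full 27.5×24 rectangle (area 660.00 mm²); the cube at (7, 0) is not intersected at this z (z outside [11, 31.5]); Merging all regions: only the 27.5×24 cube is present, so the union is just that shape — area = 660.00 mm². At z = 10.25: the cube (footprint 27.5×24) is included at this height (area 660.00 mm²); the cube at (7, 0) is not intersected at this z (z outside [11, 31.5]); Merging all regions: only the 27.5×24 cube is present, so the union is just that shape — area = 660.00 mm². Checking containment: the cross-section at z = 10.25 is a subset of the cross-section at z = 3.75.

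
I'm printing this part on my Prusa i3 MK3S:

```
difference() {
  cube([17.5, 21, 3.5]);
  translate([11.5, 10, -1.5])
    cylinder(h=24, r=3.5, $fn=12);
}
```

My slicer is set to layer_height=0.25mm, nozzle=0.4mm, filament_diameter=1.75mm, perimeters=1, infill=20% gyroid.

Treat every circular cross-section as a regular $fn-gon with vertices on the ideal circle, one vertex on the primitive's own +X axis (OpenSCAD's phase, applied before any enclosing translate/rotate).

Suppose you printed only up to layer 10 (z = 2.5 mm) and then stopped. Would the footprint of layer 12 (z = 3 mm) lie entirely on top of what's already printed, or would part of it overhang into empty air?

Compare the two slices. At z = 2.5: the cube is present — its section is the full 17.5×21 rectangle (area 367.50 mm²); the r=3.5 cylinder at (11.5, 10) contributes a regular 12-gon of circumradius 3.5 (area = (12/2)·3.500²·sin(360°/12) = 36.75 mm²); After the difference (first − rest): starting from the 17.5×21 cube (367.50 mm²), the r=3.5 cylinder at (11.5, 10) lies wholly inside it (removes its full 36.75 mm² and its 21.74 mm outline becomes a hole wall) — area = 330.75 mm². At z = 3: the cube is present — its section is the full 17.5×21 rectangle (area 367.50 mm²); the r=3.5 cylinder at (11.5, 10) gives a regular 12-gon of circumradius 3.5 (constant along its height) (area = (12/2)·3.500²·sin(360°/12) = 36.75 mm²); Taking the first minus the rest: starting from the 17.5×21 cube (367.50 mm²), the r=3.5 cylinder at (11.5, 10) lies wholly inside it (removes its full 36.75 mm² and its 21.74 mm outline becomes a hole wall) — area = 330.75 mm². Checking containment: the cross-section at z = 3 is a subset of the cross-section at z = 2.5.

entirely on top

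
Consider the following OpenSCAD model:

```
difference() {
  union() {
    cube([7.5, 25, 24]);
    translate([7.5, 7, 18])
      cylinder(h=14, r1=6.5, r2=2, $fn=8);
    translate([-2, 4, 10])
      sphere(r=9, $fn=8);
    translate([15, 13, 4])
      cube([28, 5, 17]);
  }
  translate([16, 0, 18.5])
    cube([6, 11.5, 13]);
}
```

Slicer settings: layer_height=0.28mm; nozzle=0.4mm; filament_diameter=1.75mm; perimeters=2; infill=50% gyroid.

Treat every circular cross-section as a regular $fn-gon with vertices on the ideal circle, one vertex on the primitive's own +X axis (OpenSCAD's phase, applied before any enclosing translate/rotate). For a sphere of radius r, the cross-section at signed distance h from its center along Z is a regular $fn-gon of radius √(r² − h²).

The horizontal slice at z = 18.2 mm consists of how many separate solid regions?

At z = 18.2 mm: the cube (footprint 7.5×25) is included at this height; the cone at (7.5, 7) (r1=6.5→r2=2) has section circumradius 6.436 here — a regular 8-gon; the r=9 sphere at (-2, 4) slices to a regular 8-gon of circumradius 3.709 (√(r²−h²) with h=8.2 from center); the cube at (15, 13) (footprint 28×5) is included at this height; Taking the union: the regions partially overlap (shared area 64.85 mm²), so overlapping operands fuse into one piece — 2 connected regions; the cube at (16, 0) is absent (z outside [18.5, 31.5]); After the difference (first − rest): none of the subtracted shapes is present at this height, so the result so far is unchanged — 2 connected regions. The result has 2 disconnected regions.

2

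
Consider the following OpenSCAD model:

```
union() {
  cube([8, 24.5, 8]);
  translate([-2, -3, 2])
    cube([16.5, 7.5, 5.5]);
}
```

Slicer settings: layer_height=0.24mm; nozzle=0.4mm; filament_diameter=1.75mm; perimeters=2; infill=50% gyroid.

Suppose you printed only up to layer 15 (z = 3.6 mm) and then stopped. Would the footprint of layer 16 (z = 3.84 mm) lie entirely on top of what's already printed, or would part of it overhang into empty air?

entirely on top

Compare the two slices. At z = 3.6: the cube (footprint 8×24.5) is included at this height (area 196.00 mm²); the 16.5×7.5 cube at (-2, -3) contributes its full rectangle (area 123.75 mm²); Merging all regions: the regions partially overlap — summed areas 319.75 mm² minus the doubly-counted overlap 36.00 mm² gives 283.75 mm² — area = 283.75 mm². At z = 3.84: the 8×24.5 cube contributes its full rectangle (area 196.00 mm²); the cube at (-2, -3) is present — its section is the full 16.5×7.5 rectangle (area 123.75 mm²); Taking the union: the regions partially overlap — summed areas 319.75 mm² minus the doubly-counted overlap 36.00 mm² gives 283.75 mm² — area = 283.75 mm². Checking containment: the cross-section at z = 3.84 is a subset of the cross-section at z = 3.6.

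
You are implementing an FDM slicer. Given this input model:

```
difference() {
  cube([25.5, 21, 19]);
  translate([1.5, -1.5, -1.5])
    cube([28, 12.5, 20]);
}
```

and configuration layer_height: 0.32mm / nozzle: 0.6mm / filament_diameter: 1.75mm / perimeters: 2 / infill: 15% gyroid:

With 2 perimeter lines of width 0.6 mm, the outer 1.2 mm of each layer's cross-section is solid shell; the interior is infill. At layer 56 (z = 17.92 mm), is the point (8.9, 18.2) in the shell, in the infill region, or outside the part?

At z = 17.92 mm: the cube is present — its section is the full 25.5×21 rectangle; the cube at (1.5, -1.5) is present — its section is the full 28×12.5 rectangle; Taking the first minus the rest: starting from the 25.5×21 cube, the 28×12.5 cube at (1.5, -1.5) partially overlaps it — only the 264.00 mm² overlap (of its 350.00 mm²) is removed, clipping the outline — 1 connected region. Overall, the cross-section is a single solid region. The nearest boundary edge runs (0.00, 21.00)→(25.50, 21.00); distance from the point to it = 2.80 mm. The point is inside the cross-section and 2.80 mm from the nearest boundary — more than the 1.2 mm shell width (2 × 0.6), so it's in the infill interior.

infill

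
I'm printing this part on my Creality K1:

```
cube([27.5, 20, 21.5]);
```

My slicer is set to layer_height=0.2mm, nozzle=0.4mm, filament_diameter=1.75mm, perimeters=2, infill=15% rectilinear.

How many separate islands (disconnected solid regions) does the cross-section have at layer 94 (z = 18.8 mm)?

1

At z = 18.8 mm: the 27.5×20 cube contributes its full rectangle. Overall, the cross-section is a single solid region. Island count = 1.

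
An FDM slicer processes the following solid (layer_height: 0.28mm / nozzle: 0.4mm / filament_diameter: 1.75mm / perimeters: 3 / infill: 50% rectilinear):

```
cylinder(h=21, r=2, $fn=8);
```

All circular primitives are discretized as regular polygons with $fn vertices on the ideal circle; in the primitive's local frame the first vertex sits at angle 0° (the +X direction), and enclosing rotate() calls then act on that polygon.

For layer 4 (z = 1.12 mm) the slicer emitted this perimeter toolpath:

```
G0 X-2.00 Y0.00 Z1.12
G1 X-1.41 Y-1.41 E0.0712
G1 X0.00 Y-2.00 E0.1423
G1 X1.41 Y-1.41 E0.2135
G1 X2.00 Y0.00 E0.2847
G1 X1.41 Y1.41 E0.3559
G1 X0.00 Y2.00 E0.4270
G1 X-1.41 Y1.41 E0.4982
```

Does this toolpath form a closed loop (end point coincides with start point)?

Start point (G0): (-2.00, 0.00). End point (last G1): the path does not return to the start — open.

no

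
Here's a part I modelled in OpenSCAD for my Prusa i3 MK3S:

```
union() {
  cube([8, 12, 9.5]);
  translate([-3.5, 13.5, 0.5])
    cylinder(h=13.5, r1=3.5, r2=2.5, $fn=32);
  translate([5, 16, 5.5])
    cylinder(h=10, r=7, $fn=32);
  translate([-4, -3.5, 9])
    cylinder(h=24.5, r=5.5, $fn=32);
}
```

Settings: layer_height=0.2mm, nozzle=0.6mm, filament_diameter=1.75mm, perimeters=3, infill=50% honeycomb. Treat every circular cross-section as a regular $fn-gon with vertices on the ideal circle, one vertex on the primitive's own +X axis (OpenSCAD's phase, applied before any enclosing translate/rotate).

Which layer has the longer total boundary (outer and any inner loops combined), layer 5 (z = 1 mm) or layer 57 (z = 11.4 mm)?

layer 57 (z = 11.4 mm)

Layer 5 (z = 1): the cube is present — its section is the full 8×12 rectangle (perimeter 40.00 mm); the cone at (-3.5, 13.5) (r1=3.5→r2=2.5) has section circumradius 3.463 here — a regular 32-gon (perimeter = 2·32·3.463·sin(180°/32) = 21.72 mm); the cylinder at (5, 16) is not intersected at this z (z outside [5.5, 15.5]); the cylinder at (-4, -3.5) is absent (z outside [9, 33.5]); Combining (union): the 2 present regions are separate (no shared area or edge), so areas and boundary lengths simply add and each stays a separate island — boundary = 61.72 mm. So its perimeter = 61.72 mm. Layer 57 (z = 11.4): the cube is absent (z outside [0, 9.5]); the cone at (-3.5, 13.5): at t=0.807 of its height the radius interpolates to r₁+(r₂−r₁)t = 2.693, giving a regular 32-gon of that circumradius (perimeter = 2·32·2.693·sin(180°/32) = 16.89 mm); the r=7 cylinder at (5, 16) gives a regular 32-gon of circumradius 7 (constant along its height) (perimeter = 2·32·7.000·sin(180°/32) = 43.91 mm); the cylinder at (-4, -3.5): section is a regular 32-gon, circumradius r=5.5 (perimeter = 2·32·5.500·sin(180°/32) = 34.50 mm); Combining (union): the regions partially overlap (shared area 1.83 mm²), so the edge portions inside another operand are dropped and the merged outline is re-measured after clipping — boundary = 88.23 mm. So its perimeter = 88.23 mm. Layer 57 is larger (88.23 vs 61.72 mm).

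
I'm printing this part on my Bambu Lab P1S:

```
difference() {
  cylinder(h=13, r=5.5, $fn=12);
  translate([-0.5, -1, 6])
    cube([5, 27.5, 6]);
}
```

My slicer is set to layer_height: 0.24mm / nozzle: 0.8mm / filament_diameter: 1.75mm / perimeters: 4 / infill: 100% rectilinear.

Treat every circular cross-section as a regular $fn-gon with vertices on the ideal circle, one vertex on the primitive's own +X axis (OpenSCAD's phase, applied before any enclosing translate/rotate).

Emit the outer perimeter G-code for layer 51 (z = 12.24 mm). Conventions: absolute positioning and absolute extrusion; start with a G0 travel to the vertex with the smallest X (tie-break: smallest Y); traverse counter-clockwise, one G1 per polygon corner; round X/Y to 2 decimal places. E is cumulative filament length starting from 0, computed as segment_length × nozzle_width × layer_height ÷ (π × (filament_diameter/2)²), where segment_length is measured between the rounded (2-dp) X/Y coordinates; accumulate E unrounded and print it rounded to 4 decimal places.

At z = 12.24 mm: the cylinder: section is a regular 12-gon, circumradius r=5.5; the cube at (-0.5, -1) is not intersected at this z (z outside [6, 12]); Taking the first minus the rest: none of the subtracted shapes is present at this height, so the r=5.5 cylinder is unchanged — 1 connected region. The outline is a single polygon with 12 vertices. Extrusion per mm of travel: 0.8 × 0.24 / (π × 0.875²) = 0.079824. Accumulating E over each segment gives final E = 2.7262.

G0 X-5.50 Y0.00 Z12.24
G1 X-4.76 Y-2.75 E0.2273
G1 X-2.75 Y-4.76 E0.4542
G1 X0.00 Y-5.50 E0.6816
G1 X2.75 Y-4.76 E0.9089
G1 X4.76 Y-2.75 E1.1358
G1 X5.50 Y0.00 E1.3631
G1 X4.76 Y2.75 E1.5904
G1 X2.75 Y4.76 E1.8173
G1 X0.00 Y5.50 E2.0447
G1 X-2.75 Y4.76 E2.2720
G1 X-4.76 Y2.75 E2.4989
G1 X-5.50 Y0.00 E2.7262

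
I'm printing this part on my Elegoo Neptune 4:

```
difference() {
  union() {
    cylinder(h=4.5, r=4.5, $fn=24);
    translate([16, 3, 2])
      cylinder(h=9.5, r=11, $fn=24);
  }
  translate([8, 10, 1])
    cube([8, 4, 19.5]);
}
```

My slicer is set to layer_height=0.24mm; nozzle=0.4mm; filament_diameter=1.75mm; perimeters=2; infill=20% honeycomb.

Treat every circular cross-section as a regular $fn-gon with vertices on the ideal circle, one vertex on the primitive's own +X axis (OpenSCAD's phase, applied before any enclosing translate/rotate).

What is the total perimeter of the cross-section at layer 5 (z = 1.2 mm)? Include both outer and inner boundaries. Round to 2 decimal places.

28.19 mm

At z = 1.2 mm: the r=4.5 cylinder gives a regular 24-gon of circumradius 4.5 (constant along its height) (perimeter = 2·24·4.500·sin(180°/24) = 28.19 mm); the cylinder at (16, 3) is absent (z outside [2, 11.5]); Merging all regions: only the r=4.5 cylinder is present, so the union is just that shape — boundary = 28.19 mm; the 8×4 cube at (8, 10) contributes its full rectangle (perimeter 24.00 mm); Subtracting the remaining from the first: starting from the result so far, the 8×4 cube at (8, 10) misses the remaining region (no effect) — boundary = 28.19 mm. Overall, the cross-section is a single solid region. Total boundary length (outer) = 28.19 mm.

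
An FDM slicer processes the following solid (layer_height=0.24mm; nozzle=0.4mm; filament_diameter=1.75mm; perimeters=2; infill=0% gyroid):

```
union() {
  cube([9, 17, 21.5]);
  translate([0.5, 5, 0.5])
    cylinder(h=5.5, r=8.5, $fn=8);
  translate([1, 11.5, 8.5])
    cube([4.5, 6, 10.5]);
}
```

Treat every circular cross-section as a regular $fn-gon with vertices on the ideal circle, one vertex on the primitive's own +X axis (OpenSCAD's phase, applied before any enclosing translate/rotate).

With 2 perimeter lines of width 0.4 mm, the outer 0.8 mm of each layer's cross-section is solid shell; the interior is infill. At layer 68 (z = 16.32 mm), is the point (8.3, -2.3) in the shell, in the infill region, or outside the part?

outside

At z = 16.32 mm: the cube (footprint 9×17) is included at this height; the cylinder at (0.5, 5) is not intersected at this z (z outside [0.5, 6]); the cube at (1, 11.5) is present — its section is the full 4.5×6 rectangle; Combining (union): the regions partially overlap (shared area 24.75 mm²), so overlapping operands fuse into one piece — 1 connected region. Overall, the cross-section is a single solid region. The nearest boundary edge runs (9.00, 0.00)→(0.00, 0.00); distance from the point to it = 2.30 mm. The point is not inside any of the regions above, so it lies outside the cross-section (2.30 mm from the nearest boundary).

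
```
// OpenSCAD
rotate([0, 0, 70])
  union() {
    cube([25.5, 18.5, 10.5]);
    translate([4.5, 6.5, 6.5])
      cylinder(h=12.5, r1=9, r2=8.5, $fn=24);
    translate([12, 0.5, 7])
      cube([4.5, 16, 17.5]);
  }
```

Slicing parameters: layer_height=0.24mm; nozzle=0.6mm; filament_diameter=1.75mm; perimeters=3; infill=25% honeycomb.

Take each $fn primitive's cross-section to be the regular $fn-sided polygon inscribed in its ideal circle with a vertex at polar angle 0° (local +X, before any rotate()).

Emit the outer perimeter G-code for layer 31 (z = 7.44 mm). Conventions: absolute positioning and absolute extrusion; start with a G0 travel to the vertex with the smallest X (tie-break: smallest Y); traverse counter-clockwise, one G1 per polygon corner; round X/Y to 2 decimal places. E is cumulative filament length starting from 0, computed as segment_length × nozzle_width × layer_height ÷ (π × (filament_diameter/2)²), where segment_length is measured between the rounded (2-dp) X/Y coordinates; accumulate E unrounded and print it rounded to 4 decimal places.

At z = 7.44 mm: the cube is present — its section is the full 25.5×18.5 rectangle; the cone at (4.5, 6.5): at t=0.075 of its height the radius interpolates to r₁+(r₂−r₁)t = 8.962, giving a regular 24-gon of that circumradius; the 4.5×16 cube at (12, 0.5) contributes its full rectangle; Taking the union: the regions partially overlap (shared area 254.22 mm²), so overlapping operands fuse into one piece — 1 connected region; (rotated 70° about Z; rotation is an isometry so areas/perimeters/island counts are preserved). The outline is a single polygon with 17 vertices. Extrusion per mm of travel: 0.6 × 0.24 / (π × 0.875²) = 0.059868. Accumulating E over each segment gives final E = 5.5820.

G0 X-17.38 Y6.33 Z7.44
G1 X-13.39 Y4.87 E0.2544
G1 X-12.69 Y2.66 E0.3932
G1 X-11.43 Y0.69 E0.5332
G1 X-9.71 Y-0.89 E0.6730
G1 X-7.63 Y-1.97 E0.8133
G1 X-5.35 Y-2.48 E0.9532
G1 X-3.01 Y-2.37 E1.0934
G1 X-0.78 Y-1.67 E1.2333
G1 X1.19 Y-0.41 E1.3733
G1 X2.77 Y1.31 E1.5132
G1 X3.85 Y3.39 E1.6535
G1 X4.36 Y5.67 E1.7933
G1 X4.26 Y8.01 E1.9336
G1 X3.63 Y9.98 E2.0574
G1 X8.72 Y23.96 E2.9481
G1 X-8.66 Y30.29 E4.0555
G1 X-17.38 Y6.33 E5.5820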